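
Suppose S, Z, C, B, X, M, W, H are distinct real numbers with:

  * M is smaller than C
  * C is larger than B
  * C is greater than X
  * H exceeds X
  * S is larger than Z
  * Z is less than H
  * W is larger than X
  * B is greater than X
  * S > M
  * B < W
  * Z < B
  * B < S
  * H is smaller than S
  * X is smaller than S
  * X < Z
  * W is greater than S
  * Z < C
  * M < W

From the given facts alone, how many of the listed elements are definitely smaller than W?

Directly below W: X, M, B, S.
One step further: Z, H (6 so far).
Nothing else is reachable below W; 6 in all.

6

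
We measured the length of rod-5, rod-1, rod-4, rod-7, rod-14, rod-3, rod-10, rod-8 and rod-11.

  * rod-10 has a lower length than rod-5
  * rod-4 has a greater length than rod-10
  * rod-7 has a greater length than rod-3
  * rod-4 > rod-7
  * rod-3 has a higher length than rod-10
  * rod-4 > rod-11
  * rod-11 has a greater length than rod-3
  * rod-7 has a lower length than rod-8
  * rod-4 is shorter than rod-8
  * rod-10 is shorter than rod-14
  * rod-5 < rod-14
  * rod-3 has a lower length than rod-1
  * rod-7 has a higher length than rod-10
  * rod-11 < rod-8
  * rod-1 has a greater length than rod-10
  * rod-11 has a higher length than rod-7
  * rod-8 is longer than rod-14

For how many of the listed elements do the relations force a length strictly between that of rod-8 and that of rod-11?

1

The relations place rod-11 below rod-8. An element lies strictly between them when it is forced above rod-11 and also forced below rod-8.
Above rod-11: {rod-4}. Below rod-8: {rod-10, rod-3, rod-7, rod-5, rod-14, rod-4}.
Intersection: {rod-4} — 1.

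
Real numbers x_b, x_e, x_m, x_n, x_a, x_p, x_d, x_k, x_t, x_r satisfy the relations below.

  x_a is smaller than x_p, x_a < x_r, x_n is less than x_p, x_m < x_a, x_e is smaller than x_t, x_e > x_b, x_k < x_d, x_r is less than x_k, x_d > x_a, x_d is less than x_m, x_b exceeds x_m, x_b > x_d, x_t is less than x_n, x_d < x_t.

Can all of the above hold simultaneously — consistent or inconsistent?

We have x_d < x_m stated directly, yet also x_m < x_a < x_r < x_k < x_d by chaining the others — so x_m < x_d. Contradiction.

inconsistent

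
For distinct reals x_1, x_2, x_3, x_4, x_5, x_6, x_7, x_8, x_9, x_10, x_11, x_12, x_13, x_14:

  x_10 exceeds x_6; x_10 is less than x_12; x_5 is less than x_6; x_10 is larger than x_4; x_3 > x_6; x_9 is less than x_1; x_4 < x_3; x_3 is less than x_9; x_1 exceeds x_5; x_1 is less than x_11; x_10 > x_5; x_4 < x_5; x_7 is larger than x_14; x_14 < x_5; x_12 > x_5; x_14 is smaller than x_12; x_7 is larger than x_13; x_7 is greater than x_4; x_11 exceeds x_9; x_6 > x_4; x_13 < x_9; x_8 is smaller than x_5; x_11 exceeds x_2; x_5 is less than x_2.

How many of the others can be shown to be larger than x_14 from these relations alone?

Directly above x_14: x_5, x_7, x_12.
One step further: x_6, x_10, x_1, x_2 (7 so far).
One step further: x_3, x_11 (9 so far).
One step further: x_9 (10 so far).
No other element is forced above x_14 by the given relations, so the count is 10.

10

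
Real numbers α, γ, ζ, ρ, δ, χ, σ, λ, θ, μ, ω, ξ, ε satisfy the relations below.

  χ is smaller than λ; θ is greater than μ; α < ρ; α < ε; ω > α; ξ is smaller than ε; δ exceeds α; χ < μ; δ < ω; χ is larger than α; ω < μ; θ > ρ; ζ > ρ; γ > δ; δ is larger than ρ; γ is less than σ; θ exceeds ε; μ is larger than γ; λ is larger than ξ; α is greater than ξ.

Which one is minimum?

ξ

α is not least since ξ < α; ρ is not least since α < ρ; δ is not least since α < δ; ω is not least since δ < ω; χ is not least since α < χ; γ is not least since δ < γ; ζ is not least since ρ < ζ; σ is not least since γ < σ; μ is not least since ω < μ; λ is not least since χ < λ; ε is not least since ξ < ε; θ is not least since μ < θ.
Only ξ has nothing below it, so ξ is the minimum.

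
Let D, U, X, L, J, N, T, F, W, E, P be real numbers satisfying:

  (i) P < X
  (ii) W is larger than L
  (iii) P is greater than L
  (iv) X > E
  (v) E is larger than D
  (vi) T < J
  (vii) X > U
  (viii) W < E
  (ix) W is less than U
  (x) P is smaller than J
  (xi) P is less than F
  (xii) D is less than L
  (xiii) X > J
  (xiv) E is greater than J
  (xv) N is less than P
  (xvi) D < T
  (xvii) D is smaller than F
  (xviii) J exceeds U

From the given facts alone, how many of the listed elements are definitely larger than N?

5

Directly above N: P.
One step further: J, F, X (4 so far).
One step further: E (5 so far).
Nothing else is reachable above N; 5 in all.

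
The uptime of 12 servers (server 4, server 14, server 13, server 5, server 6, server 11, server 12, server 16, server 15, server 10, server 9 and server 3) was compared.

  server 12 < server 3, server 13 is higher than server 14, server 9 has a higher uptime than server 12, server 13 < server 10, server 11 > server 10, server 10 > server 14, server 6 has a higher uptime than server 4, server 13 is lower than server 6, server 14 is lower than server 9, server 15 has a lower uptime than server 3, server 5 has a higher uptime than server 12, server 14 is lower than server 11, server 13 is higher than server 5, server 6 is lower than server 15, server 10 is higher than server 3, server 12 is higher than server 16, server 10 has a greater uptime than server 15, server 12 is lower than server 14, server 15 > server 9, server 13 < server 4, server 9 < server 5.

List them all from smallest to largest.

server 16 < server 12 < server 14 < server 9 < server 5 < server 13 < server 4 < server 6 < server 15 < server 3 < server 10 < server 11

Each adjacent pair is fixed by a given relation: server 16 < server 12; server 12 < server 14; server 14 < server 9; server 9 < server 5; server 5 < server 13; server 13 < server 4; server 4 < server 6; server 6 < server 15; server 15 < server 3; server 3 < server 10; server 10 < server 11. Chaining them end to end gives the full order.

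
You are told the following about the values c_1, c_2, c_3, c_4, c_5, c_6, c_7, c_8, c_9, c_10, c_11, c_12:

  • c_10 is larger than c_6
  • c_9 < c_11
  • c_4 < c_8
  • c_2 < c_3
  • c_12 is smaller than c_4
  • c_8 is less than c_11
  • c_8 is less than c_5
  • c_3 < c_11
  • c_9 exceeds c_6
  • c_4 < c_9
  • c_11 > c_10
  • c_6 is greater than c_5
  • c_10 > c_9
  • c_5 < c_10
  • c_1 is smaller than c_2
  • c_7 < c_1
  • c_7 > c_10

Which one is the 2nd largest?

The consecutive relations fix a unique order: c_12 < c_4 < c_8 < c_5 < c_6 < c_9 < c_10 < c_7 < c_1 < c_2 < c_3 < c_11.
Counting 2 from the largest end gives c_3.

c_3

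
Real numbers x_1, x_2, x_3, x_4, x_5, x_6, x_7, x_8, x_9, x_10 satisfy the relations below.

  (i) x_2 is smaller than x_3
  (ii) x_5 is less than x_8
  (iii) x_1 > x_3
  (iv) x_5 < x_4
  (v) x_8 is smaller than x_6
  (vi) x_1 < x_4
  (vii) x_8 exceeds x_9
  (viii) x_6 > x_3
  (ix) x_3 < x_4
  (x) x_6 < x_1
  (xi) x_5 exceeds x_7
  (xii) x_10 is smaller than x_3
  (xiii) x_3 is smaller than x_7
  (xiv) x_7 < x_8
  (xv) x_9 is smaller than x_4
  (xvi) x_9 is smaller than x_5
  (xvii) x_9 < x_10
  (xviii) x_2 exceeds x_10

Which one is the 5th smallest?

x_7

Chaining the given pairs: x_9 < x_10 < x_2 < x_3 < x_7 < x_5 < x_8 < x_6 < x_1 < x_4.
Counting 5 from the smallest end gives x_7.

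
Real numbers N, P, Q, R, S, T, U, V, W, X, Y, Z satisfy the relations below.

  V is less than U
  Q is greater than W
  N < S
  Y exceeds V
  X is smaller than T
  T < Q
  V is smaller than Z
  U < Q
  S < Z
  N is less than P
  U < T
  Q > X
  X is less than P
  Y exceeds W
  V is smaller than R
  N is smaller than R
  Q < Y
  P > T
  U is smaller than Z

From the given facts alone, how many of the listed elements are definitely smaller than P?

Directly below P: N, X, T.
One step further: U (4 so far).
One step further: V (5 so far).
No other element is forced below P by the given relations, so the count is 5.

5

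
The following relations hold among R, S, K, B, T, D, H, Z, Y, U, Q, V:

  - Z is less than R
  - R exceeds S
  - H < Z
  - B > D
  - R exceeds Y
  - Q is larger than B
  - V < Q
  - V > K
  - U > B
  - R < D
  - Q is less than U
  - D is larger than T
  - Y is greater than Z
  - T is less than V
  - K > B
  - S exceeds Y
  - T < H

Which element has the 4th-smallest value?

Chaining the given pairs: T < H < Z < Y < S < R < D < B < K < V < Q < U.
The 4th smallest is Y.

Y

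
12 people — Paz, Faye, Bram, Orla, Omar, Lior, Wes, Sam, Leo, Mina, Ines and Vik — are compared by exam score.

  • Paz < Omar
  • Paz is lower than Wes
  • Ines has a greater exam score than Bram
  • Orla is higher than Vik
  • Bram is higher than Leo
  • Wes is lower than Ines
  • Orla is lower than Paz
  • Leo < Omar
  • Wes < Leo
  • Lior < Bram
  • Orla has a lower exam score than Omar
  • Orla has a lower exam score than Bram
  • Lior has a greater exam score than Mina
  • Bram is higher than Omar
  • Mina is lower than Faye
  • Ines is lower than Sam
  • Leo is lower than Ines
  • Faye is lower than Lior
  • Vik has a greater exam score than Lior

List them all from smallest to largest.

Mina < Faye < Lior < Vik < Orla < Paz < Wes < Leo < Omar < Bram < Ines < Sam

Nothing is placed below Mina, so it is least; from there Mina < Faye; Faye < Lior; Lior < Vik; Vik < Orla; Orla < Paz; Paz < Wes; Wes < Leo; Leo < Omar; Omar < Bram; Bram < Ines; Ines < Sam, each given directly.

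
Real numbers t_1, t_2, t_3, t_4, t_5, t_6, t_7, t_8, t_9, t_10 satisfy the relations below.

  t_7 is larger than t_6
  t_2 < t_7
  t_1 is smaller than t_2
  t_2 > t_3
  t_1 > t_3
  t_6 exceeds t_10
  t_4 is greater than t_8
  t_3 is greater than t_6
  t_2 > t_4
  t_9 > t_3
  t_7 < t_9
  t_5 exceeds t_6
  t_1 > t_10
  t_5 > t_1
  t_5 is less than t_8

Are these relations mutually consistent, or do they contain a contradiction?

Every relation is compatible with t_10 < t_6 < t_3 < t_1 < t_5 < t_8 < t_4 < t_2 < t_7 < t_9; the set is consistent.

consistent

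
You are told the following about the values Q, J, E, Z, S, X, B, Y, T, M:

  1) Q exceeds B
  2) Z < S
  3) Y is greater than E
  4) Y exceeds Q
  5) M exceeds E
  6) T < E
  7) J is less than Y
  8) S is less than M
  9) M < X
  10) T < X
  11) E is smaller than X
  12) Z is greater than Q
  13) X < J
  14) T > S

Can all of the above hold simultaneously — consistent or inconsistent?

Every relation is compatible with B < Q < Z < S < T < E < M < X < J < Y; the set is consistent.

consistent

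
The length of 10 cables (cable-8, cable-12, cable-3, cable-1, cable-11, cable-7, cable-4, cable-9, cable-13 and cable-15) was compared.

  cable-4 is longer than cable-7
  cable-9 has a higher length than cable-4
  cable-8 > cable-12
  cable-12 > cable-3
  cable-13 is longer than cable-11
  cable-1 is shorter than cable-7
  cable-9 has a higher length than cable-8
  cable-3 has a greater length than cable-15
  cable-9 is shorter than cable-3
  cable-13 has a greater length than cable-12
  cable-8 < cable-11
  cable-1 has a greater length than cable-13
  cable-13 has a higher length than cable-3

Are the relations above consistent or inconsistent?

We have cable-9 < cable-3 stated directly, yet also cable-3 < cable-12 < cable-8 < cable-11 < cable-13 < cable-1 < cable-7 < cable-4 < cable-9 by chaining the others — so cable-3 < cable-9. Contradiction.

inconsistent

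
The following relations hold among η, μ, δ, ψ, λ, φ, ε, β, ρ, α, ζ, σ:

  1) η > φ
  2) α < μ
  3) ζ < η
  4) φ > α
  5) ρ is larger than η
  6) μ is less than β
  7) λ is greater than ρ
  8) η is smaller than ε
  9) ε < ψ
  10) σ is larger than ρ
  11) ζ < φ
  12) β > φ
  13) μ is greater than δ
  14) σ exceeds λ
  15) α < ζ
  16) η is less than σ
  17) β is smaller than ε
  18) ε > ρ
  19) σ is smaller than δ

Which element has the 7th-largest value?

Chaining the given pairs: α < ζ < φ < η < ρ < λ < σ < δ < μ < β < ε < ψ.
Counting 7 from the largest end gives λ.

λ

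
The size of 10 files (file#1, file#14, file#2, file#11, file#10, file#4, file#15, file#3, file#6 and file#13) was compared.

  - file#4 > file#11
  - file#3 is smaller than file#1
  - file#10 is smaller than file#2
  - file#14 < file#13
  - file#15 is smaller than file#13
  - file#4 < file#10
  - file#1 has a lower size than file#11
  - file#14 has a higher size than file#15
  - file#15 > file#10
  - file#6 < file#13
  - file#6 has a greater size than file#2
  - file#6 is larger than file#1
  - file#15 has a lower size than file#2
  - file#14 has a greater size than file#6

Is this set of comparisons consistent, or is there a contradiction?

The single ordering file#3 < file#1 < file#11 < file#4 < file#10 < file#15 < file#2 < file#6 < file#14 < file#13 satisfies every listed relation, so no contradiction arises.

consistent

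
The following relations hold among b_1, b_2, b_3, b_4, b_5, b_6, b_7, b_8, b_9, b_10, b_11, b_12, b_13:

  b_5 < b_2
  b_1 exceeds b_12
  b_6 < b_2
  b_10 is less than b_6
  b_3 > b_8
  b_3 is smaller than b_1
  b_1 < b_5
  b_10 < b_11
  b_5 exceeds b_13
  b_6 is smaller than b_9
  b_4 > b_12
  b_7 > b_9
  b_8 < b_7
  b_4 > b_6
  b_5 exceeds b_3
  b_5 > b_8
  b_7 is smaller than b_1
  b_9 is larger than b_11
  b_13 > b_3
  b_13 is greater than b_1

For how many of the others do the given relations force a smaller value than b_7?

5

From b_7 the given relations immediately reach b_9, b_8.
From those, b_6, b_11 — 4 in total.
From those, b_10 — 5 in total.
No other element is forced below b_7 by the given relations, so the count is 5.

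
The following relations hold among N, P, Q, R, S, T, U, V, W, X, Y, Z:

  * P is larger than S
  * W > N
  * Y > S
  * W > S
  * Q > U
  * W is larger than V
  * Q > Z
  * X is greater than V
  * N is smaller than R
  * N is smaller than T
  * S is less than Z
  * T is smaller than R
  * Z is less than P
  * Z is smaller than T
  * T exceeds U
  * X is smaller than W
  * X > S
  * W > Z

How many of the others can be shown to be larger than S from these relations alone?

8

The elements the relations force above S are Y, Z, Q, T, X, W, P, R — no chain reaches any other.
That is 8.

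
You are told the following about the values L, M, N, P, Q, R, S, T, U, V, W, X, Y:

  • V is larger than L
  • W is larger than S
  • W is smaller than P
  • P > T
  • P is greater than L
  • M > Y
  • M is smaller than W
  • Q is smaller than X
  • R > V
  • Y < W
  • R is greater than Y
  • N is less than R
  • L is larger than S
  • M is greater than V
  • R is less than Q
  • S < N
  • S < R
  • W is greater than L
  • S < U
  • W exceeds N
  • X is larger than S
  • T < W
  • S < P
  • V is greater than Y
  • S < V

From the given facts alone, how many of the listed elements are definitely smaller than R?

5

Directly below R: S, N, Y, V.
One step further: L (5 so far).
No other element is forced below R by the given relations, so the count is 5.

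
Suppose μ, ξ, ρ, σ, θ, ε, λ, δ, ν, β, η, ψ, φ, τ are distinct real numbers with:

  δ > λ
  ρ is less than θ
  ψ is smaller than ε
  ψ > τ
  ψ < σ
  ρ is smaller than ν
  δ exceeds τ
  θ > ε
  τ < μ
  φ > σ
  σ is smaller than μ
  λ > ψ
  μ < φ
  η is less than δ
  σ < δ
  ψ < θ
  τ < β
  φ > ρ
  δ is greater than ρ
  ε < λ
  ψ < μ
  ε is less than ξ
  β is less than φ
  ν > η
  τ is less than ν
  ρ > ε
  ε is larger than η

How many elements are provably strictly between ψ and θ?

The relations place ψ below θ. An element lies strictly between them when it is forced above ψ and also forced below θ.
Above ψ: {ε, ρ, σ, ξ, λ, ν, δ, μ, φ}. Below θ: {η, τ, ε, ρ}.
Intersection: {ε, ρ} — 2.

2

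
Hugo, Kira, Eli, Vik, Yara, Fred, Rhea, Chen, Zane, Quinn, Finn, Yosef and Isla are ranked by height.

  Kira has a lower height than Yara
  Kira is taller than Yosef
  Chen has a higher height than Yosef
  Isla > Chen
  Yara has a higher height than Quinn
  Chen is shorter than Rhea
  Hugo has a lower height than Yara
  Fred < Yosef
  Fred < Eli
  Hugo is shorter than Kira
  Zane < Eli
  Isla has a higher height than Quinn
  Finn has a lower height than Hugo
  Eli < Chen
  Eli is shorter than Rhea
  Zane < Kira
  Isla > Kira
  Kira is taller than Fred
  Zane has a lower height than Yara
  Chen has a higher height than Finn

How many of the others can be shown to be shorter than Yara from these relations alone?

The elements the relations force below Yara are Finn, Zane, Fred, Yosef, Quinn, Hugo, Kira — no chain reaches any other.
That is 7.

7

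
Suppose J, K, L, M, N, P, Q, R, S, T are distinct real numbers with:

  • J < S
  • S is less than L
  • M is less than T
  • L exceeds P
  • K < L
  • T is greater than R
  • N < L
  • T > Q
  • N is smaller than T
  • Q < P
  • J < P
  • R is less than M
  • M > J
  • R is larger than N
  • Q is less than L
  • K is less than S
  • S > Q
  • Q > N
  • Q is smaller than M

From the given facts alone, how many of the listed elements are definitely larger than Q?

5

Directly above Q: P, S, M, T, L.
Nothing else is reachable above Q; 5 in all.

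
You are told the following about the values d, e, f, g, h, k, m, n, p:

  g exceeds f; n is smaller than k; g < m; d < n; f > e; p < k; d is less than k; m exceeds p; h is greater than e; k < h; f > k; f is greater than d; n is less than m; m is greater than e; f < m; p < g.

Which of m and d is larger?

m

d < n < k < f < g < m, by transitivity through n, k, f, g.
So d < m; m is the larger of the two.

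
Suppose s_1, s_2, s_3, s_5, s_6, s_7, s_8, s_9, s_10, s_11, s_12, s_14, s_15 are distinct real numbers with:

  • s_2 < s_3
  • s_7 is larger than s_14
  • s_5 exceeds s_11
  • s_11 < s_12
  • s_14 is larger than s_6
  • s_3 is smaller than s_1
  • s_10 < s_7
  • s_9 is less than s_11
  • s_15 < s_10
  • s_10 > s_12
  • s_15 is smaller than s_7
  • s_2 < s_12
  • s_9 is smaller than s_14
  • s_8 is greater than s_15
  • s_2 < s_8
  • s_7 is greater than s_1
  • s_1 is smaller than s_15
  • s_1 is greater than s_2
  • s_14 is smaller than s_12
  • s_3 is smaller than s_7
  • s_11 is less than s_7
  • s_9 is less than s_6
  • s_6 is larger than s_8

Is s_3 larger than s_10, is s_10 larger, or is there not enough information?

s_3 < s_1 and s_1 < s_15 give s_3 < s_15.
With s_15 < s_8: s_3 < s_1 < s_15 < s_8.
Then s_8 < s_6 extends the chain to s_6.
With s_6 < s_14: s_3 < s_1 < s_15 < s_8 < s_6 < s_14.
With s_14 < s_12: s_3 < s_1 < s_15 < s_8 < s_6 < s_14 < s_12.
Then s_12 < s_10 extends the chain to s_10.
So s_10 is larger.

s_10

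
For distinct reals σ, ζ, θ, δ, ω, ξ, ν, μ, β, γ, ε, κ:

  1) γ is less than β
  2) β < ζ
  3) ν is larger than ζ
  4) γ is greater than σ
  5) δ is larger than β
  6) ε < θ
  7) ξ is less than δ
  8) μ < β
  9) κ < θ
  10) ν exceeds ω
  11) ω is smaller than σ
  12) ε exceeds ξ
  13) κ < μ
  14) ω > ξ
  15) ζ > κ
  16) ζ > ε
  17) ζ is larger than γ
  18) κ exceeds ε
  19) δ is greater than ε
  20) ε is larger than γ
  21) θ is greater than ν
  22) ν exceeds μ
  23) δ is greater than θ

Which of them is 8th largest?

Piecing the relations together gives one ordering: ξ < ω < σ < γ < ε < κ < μ < β < ζ < ν < θ < δ.
The 8th largest is ε.

ε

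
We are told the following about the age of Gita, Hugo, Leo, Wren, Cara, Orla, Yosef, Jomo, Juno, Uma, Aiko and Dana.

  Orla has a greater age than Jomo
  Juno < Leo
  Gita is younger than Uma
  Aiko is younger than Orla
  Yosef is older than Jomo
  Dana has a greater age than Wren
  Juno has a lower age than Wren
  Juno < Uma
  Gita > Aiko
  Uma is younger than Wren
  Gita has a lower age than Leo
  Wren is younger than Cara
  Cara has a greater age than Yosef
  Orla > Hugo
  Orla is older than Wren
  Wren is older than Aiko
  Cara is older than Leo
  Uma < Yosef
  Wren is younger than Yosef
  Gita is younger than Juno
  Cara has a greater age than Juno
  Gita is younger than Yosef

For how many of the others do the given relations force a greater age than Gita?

8

Directly above Gita: Juno, Uma, Yosef, Leo.
One step further: Wren, Cara (6 so far).
One step further: Dana, Orla (8 so far).
No other element is forced above Gita by the given relations, so the count is 8.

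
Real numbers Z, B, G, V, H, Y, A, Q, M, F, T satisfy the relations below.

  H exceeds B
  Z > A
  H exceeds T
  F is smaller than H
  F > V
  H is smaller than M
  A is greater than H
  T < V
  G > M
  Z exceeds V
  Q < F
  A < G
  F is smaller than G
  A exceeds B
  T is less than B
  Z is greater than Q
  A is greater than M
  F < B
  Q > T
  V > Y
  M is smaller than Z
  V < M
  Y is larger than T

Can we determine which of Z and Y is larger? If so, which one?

Z

Link the given pairs in sequence: Y < V; V < F; F < B; B < H; H < M; M < A; A < Z.
Chaining these gives Y < V < F < B < H < M < A < Z.
So Z is larger.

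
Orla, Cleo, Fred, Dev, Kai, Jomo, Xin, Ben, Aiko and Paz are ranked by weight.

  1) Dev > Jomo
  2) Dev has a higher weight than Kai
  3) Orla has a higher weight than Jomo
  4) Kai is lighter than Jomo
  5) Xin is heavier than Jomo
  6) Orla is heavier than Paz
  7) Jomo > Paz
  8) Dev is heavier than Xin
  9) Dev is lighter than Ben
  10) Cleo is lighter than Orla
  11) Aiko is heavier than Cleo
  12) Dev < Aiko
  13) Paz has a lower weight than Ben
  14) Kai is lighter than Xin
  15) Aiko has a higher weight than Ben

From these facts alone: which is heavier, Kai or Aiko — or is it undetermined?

Aiko

The relevant relations are Kai < Jomo; Jomo < Xin; Xin < Dev; Dev < Ben; Ben < Aiko.
Chaining these gives Kai < Jomo < Xin < Dev < Ben < Aiko.
So Aiko is heavier.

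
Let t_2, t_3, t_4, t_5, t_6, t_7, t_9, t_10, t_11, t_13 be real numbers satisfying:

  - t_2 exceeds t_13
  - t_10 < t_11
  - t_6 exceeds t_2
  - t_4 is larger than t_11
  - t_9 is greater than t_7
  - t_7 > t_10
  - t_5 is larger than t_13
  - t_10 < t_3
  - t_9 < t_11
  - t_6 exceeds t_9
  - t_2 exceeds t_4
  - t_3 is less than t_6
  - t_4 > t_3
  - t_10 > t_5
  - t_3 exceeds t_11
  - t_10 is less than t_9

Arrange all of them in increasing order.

t_13 < t_5 < t_10 < t_7 < t_9 < t_11 < t_3 < t_4 < t_2 < t_6

The consecutive links are each given: t_13 < t_5; t_5 < t_10; t_10 < t_7; t_7 < t_9; t_9 < t_11; t_11 < t_3; t_3 < t_4; t_4 < t_2; t_2 < t_6.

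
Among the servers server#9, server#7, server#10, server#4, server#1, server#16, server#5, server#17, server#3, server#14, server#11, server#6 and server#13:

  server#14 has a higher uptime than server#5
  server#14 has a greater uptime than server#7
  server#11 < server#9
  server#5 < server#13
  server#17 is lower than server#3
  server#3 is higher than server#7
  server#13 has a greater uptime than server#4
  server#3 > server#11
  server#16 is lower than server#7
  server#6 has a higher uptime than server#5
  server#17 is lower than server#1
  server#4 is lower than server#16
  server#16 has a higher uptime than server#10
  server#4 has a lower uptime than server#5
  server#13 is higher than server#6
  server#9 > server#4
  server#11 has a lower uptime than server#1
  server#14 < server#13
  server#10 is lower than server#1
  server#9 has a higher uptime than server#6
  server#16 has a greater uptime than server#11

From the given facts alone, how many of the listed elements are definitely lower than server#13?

8

Directly below server#13: server#4, server#5, server#6, server#14.
One step further: server#7 (5 so far).
One step further: server#16 (6 so far).
One step further: server#10, server#11 (8 so far).
No other element is forced below server#13 by the given relations, so the count is 8.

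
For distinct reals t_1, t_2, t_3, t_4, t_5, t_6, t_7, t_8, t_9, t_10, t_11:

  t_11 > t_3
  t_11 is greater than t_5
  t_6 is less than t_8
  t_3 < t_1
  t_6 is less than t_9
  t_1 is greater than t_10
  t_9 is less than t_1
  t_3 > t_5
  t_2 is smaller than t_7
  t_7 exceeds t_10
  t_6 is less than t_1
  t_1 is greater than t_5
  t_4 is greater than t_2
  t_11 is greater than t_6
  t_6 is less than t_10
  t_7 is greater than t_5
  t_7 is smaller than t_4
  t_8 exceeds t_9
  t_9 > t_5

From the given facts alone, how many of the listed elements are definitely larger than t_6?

From t_6 the given relations immediately reach t_9, t_10, t_1, t_8, t_11.
From those, t_7 — 6 in total.
From those, t_4 — 7 in total.
No other element is forced above t_6 by the given relations, so the count is 7.

7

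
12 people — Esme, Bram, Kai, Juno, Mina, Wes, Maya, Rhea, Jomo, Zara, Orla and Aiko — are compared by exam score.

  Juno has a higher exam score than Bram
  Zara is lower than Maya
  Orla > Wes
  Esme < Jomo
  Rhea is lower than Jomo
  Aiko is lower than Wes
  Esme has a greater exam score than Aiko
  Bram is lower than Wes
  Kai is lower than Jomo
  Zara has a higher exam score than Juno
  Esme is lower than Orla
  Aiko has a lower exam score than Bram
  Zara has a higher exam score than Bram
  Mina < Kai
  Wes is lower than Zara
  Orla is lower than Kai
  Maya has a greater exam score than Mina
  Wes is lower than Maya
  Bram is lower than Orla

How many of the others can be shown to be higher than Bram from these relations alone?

From Bram the given relations immediately reach Wes, Orla, Juno, Zara.
From those, Kai, Maya — 6 in total.
From those, Jomo — 7 in total.
No other element is forced above Bram by the given relations, so the count is 7.

7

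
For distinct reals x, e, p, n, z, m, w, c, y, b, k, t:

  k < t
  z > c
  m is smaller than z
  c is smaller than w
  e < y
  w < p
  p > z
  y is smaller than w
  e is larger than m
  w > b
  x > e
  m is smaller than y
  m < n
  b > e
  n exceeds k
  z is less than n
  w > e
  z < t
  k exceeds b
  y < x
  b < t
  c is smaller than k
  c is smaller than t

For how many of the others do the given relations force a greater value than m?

Directly above m: z, e, y, n.
One step further: b, w, p, x, t (9 so far).
One step further: k (10 so far).
No other element is forced above m by the given relations, so the count is 10.

10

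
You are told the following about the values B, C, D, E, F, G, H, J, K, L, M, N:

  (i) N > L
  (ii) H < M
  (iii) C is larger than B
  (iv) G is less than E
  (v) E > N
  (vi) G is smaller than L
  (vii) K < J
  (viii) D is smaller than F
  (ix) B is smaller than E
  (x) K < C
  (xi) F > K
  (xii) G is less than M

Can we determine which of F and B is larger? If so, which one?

Following every chain through B: above B we get C, E.
F is not reached, and no chain runs the other way from F to B.
So the given relations leave the order of B and F undetermined.

undetermined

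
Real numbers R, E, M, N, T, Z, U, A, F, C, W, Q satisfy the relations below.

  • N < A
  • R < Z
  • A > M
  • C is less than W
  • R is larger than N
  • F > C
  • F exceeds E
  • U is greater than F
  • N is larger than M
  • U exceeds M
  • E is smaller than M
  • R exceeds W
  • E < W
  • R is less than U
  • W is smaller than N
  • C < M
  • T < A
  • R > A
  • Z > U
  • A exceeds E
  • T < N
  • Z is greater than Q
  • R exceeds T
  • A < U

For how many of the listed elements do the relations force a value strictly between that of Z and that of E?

Chaining upward from E reaches: M, F, W, N, A, R, U.
Chaining downward from Z reaches: C, T, M, F, W, N, A, R, U, Q.
Strictly between E and Z are those in both lists: M, F, W, N, A, R, U — 7 elements.

7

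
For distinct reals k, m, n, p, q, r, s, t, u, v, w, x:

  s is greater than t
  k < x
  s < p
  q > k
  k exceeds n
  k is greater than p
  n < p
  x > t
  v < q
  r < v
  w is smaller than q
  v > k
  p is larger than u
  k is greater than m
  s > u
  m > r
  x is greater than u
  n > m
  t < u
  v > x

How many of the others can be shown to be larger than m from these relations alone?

6

The elements the relations force above m are n, p, k, x, v, q — no chain reaches any other.
That is 6.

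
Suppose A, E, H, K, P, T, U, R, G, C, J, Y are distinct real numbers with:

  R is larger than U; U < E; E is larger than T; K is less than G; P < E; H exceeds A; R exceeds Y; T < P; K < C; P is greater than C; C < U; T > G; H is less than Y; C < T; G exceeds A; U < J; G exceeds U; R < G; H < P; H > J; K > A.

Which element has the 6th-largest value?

Chaining the given pairs: A < K < C < U < J < H < Y < R < G < T < P < E.
Counting 6 from the largest end gives Y.

Y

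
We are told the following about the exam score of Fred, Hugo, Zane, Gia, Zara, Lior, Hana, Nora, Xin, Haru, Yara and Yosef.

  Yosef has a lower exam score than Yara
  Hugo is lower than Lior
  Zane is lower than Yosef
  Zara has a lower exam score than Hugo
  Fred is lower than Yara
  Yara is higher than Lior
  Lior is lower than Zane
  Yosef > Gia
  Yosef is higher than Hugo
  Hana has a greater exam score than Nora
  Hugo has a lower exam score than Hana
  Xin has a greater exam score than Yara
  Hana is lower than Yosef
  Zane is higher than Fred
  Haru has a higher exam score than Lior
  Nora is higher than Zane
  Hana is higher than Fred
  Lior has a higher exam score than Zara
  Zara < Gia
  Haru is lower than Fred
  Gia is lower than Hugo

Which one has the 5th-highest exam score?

Piecing the relations together gives one ordering: Zara < Gia < Hugo < Lior < Haru < Fred < Zane < Nora < Hana < Yosef < Yara < Xin.
The 5th largest is Nora.

Nora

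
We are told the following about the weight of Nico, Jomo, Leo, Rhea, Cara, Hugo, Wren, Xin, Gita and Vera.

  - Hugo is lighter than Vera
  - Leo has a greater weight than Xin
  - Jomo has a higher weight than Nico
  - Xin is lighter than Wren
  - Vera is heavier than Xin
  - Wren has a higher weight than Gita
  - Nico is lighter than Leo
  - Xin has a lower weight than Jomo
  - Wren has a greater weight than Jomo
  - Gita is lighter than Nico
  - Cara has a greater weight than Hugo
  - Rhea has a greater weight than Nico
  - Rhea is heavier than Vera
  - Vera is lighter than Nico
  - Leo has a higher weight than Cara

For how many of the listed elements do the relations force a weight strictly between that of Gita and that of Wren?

Chaining upward from Gita reaches: Nico, Jomo, Leo, Rhea.
Chaining downward from Wren reaches: Hugo, Xin, Vera, Nico, Jomo.
Strictly between Gita and Wren are those in both lists: Nico, Jomo — 2 elements.

2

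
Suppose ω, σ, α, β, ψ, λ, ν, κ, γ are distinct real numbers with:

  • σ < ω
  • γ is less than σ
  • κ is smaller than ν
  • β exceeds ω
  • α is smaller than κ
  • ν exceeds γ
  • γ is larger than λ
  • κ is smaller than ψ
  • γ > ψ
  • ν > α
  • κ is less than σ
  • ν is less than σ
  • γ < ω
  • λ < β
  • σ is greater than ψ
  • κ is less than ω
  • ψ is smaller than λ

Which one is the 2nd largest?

The consecutive relations fix a unique order: α < κ < ψ < λ < γ < ν < σ < ω < β.
The 2nd largest is ω.

ω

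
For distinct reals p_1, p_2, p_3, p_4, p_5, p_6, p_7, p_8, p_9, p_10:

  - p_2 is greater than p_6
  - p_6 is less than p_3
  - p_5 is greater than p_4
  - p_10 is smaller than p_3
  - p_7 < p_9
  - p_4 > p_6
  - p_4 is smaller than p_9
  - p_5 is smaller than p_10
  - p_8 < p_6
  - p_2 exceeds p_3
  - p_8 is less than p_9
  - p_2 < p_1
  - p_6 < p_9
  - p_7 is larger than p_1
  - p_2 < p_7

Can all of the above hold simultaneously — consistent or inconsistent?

Every relation is compatible with p_8 < p_6 < p_4 < p_5 < p_10 < p_3 < p_2 < p_1 < p_7 < p_9; the set is consistent.

consistent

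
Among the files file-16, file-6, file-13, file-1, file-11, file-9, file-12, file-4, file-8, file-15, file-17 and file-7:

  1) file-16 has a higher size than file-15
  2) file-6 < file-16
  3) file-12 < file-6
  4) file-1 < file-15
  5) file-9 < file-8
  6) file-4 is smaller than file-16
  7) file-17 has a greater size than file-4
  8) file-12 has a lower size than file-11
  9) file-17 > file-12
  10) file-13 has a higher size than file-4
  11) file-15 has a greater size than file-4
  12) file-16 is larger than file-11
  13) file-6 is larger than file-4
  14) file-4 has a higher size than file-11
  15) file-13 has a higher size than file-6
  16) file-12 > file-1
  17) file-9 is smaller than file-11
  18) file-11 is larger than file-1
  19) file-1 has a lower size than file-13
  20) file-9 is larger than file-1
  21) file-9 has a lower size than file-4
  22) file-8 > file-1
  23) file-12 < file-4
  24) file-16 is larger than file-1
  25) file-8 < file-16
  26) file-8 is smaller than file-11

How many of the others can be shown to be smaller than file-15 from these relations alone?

The elements the relations force below file-15 are file-1, file-9, file-12, file-8, file-11, file-4 — no chain reaches any other.
That is 6.

6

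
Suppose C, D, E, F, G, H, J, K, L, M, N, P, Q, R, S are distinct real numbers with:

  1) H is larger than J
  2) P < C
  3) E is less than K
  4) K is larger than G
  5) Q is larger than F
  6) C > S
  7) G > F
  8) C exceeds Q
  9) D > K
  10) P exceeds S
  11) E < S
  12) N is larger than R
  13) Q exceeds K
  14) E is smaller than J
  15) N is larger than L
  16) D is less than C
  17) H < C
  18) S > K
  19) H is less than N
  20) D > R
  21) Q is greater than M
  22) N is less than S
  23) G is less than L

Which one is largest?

C

E is not greatest since E < J; F is not greatest since F < Q; J is not greatest since J < H; R is not greatest since R < D; G is not greatest since G < L; H is not greatest since H < N; K is not greatest since K < S; D is not greatest since D < C; M is not greatest since M < Q; L is not greatest since L < N; N is not greatest since N < S; Q is not greatest since Q < C; S is not greatest since S < P; P is not greatest since P < C.
Only C has nothing above it, so C is the largest.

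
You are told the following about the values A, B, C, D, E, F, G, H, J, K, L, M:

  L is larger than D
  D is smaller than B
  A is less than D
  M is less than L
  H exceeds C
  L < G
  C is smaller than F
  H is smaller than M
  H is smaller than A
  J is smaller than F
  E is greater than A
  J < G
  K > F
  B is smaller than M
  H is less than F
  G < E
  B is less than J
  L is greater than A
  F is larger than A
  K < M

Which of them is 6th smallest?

J

The consecutive relations fix a unique order: C < H < A < D < B < J < F < K < M < L < G < E.
The 6th smallest is J.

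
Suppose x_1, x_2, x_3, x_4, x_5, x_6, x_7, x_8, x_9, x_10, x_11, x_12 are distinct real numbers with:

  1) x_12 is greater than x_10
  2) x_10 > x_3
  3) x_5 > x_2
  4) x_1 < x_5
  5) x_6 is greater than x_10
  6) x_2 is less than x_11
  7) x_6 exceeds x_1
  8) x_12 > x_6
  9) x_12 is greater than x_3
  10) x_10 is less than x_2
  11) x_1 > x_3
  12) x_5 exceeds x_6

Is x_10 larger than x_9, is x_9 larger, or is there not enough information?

undetermined

Following every chain through x_10: above x_10 we get x_6, x_2, x_11, x_12, x_5; below x_10 we get x_3.
x_9 is not reached, and no chain runs the other way from x_9 to x_10.
So the given relations leave the order of x_10 and x_9 undetermined.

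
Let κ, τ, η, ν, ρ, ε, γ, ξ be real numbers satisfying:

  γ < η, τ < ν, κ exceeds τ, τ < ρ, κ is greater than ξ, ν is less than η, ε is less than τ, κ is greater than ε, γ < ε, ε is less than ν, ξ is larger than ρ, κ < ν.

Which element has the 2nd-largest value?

Piecing the relations together gives one ordering: γ < ε < τ < ρ < ξ < κ < ν < η.
The 2nd largest is ν.

ν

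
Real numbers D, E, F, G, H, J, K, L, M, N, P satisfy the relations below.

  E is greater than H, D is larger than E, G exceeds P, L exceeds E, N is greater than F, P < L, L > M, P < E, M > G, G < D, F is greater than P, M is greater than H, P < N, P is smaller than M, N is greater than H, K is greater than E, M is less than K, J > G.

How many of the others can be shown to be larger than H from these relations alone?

6

The elements the relations force above H are E, M, D, L, K, N — no chain reaches any other.
That is 6.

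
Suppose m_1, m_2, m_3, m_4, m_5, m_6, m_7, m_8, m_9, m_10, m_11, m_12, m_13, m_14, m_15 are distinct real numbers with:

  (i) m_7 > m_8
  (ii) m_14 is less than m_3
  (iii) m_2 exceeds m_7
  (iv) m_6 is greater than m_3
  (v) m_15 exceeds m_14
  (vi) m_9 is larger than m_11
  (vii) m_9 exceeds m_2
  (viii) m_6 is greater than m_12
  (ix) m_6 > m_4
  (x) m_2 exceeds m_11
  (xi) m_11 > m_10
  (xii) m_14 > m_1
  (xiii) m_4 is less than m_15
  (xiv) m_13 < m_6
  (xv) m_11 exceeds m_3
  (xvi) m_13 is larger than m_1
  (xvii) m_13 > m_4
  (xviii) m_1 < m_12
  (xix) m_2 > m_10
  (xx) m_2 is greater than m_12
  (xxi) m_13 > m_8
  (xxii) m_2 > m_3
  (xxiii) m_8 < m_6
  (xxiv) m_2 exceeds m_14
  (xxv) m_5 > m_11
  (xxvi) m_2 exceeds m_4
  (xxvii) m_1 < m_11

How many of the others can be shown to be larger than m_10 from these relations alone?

The elements the relations force above m_10 are m_11, m_2, m_9, m_5 — no chain reaches any other.
That is 4.

4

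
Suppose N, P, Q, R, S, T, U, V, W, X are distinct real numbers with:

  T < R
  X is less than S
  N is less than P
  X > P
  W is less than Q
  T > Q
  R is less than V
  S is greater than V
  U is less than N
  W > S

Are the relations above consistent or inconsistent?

Chaining the given relations yields S < W < Q < T < R < V, so S < V. But one relation states V < S. These cannot both hold.

inconsistent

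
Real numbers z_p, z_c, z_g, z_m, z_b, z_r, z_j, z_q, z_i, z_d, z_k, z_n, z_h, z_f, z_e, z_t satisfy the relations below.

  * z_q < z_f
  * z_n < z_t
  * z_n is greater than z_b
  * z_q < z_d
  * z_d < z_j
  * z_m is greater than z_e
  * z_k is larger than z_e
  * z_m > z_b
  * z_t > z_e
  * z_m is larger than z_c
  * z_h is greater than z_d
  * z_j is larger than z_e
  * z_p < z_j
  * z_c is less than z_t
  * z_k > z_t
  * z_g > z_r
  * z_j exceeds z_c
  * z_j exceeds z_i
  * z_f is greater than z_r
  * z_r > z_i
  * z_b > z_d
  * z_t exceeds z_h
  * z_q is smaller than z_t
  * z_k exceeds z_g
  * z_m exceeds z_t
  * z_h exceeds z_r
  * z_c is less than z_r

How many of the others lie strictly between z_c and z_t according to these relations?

2

The relations place z_c below z_t. An element lies strictly between them when it is forced above z_c and also forced below z_t.
Above z_c: {z_r, z_h, z_g, z_k, z_f, z_j, z_m}. Below z_t: {z_i, z_q, z_r, z_d, z_e, z_b, z_h, z_n}.
Intersection: {z_r, z_h} — 2.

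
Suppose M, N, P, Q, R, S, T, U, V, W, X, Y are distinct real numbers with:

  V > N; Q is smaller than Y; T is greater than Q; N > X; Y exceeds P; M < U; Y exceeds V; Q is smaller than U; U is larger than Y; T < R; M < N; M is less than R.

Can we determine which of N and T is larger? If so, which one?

undetermined

Following every chain through T: above T we get R; below T we get Q.
N is not reached, and no chain runs the other way from N to T.
So the given relations leave the order of T and N undetermined.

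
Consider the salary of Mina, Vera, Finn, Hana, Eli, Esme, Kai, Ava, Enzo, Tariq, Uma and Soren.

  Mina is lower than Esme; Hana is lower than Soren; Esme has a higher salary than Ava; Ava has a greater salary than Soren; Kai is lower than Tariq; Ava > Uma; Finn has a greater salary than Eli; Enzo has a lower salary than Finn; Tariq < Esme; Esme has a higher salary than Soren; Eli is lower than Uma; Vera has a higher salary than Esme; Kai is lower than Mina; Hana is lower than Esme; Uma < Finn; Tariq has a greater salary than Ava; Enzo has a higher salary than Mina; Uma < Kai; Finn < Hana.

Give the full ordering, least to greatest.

Each adjacent pair is fixed by a given relation: Eli < Uma; Uma < Kai; Kai < Mina; Mina < Enzo; Enzo < Finn; Finn < Hana; Hana < Soren; Soren < Ava; Ava < Tariq; Tariq < Esme; Esme < Vera. Chaining them end to end gives the full order.

Eli < Uma < Kai < Mina < Enzo < Finn < Hana < Soren < Ava < Tariq < Esme < Vera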